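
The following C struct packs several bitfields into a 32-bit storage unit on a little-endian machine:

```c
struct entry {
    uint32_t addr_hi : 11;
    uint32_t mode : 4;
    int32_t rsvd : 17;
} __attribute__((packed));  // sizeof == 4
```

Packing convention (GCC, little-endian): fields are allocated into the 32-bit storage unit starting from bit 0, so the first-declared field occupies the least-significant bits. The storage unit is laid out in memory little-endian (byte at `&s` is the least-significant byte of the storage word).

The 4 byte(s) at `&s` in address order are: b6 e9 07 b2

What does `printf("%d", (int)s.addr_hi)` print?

[0]=0xb6 [1]=0xe9 [2]=0x07 [3]=0xb2 (little-endian) → word 0xb207e9b6
addr_hi [0+:11] = (word>>0) & 0x7ff = 438  ←
mode [11+:4] = (word>>11) & 0xf = 13
rsvd [15+:17] = (word>>15) & 0x1ffff = 91151

438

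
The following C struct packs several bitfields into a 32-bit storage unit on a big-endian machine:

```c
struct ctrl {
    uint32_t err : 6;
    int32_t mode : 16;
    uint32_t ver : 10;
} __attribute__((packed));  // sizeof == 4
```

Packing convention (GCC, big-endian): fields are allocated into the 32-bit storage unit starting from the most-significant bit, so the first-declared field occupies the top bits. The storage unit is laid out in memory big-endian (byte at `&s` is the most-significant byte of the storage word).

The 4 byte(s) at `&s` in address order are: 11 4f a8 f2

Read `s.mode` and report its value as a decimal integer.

[0]=0x11 [1]=0x4f [2]=0xa8 [3]=0xf2 (big-endian) → word 0x114fa8f2
err [26+:6] = (word>>26) & 0x3f = 4
mode [10+:16] = (word>>10) & 0xffff = 21482  ←
ver [0+:10] = (word>>0) & 0x3ff = 242
mode signed 16b, MSB=0: value = 21482

21482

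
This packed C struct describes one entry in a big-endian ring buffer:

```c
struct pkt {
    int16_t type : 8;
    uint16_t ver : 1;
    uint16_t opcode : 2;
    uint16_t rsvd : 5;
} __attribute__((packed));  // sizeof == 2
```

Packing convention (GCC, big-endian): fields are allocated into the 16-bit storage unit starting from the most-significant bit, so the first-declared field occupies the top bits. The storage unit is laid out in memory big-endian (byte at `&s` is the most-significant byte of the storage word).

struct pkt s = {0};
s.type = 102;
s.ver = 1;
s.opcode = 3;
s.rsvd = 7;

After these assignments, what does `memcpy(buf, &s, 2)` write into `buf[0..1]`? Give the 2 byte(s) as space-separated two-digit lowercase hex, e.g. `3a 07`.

66 e7

type:8 = 102 → 0x66 << 8 → word 0x6600
ver:1 = 1 → 0x1 << 7 → word 0x6680
opcode:2 = 3 → 0x3 << 5 → word 0x66e0
rsvd:5 = 7 → 0x7 << 0 → word 0x66e7
word = 0x66e7 → big-endian bytes:
  [0]=0x66  [1]=0xe7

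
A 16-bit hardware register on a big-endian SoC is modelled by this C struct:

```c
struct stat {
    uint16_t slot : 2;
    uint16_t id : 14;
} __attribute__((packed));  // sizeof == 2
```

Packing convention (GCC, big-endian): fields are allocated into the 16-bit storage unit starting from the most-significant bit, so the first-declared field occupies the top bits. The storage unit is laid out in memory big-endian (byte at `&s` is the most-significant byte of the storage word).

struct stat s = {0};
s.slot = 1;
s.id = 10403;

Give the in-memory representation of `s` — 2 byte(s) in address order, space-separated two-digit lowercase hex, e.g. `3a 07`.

68 a3

slot (2b) val=1 bits=0x1 at bit 14: 0x4000
id (14b) val=10403 bits=0x28a3 at bit 0: 0x68a3
word = 0x68a3 → big-endian bytes:
  [0]=0x68  [1]=0xa3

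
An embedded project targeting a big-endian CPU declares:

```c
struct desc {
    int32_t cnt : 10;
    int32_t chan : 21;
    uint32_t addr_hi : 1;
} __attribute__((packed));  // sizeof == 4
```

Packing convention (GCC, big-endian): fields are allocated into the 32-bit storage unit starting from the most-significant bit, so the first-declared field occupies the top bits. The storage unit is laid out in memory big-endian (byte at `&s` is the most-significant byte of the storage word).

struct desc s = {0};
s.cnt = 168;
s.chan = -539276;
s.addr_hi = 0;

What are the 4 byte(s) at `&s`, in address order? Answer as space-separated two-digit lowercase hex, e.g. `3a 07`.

cnt:10 = 168 → 0xa8 << 22 → word 0x2a000000
chan:21 = -539276 → 0x17c574 << 1 → word 0x2a2f8ae8
addr_hi:1 = 0 → 0x0 << 0 → word 0x2a2f8ae8
word = 0x2a2f8ae8 → big-endian bytes:
  [0]=0x2a  [1]=0x2f  [2]=0x8a  [3]=0xe8

2a 2f 8a e8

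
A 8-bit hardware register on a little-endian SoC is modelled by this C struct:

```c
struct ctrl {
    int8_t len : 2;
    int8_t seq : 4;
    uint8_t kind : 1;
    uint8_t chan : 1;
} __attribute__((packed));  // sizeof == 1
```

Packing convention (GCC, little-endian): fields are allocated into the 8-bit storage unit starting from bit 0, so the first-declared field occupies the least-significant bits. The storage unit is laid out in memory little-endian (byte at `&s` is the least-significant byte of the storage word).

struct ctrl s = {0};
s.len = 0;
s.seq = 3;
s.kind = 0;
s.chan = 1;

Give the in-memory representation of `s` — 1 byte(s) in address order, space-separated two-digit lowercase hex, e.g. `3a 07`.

8c

len (2b) val=0 bits=0x0 at bit 0: 0x00
seq (4b) val=3 bits=0x3 at bit 2: 0x0c
kind (1b) val=0 bits=0x0 at bit 6: 0x0c
chan (1b) val=1 bits=0x1 at bit 7: 0x8c
word = 0x8c → little-endian bytes:
  [0]=0x8c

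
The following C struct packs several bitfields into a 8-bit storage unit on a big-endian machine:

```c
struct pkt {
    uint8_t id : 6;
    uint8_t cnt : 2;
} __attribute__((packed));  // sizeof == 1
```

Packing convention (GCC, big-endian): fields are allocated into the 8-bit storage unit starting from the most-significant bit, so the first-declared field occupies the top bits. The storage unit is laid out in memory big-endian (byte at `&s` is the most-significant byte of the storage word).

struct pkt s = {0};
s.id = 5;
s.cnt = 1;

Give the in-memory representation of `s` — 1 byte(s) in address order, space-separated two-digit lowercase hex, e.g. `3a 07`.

[2+:6] id=5 & 0x3f = 0x5; word=0x14
[0+:2] cnt=1 & 0x3 = 0x1; word=0x15
word = 0x15 → big-endian bytes:
  [0]=0x15

15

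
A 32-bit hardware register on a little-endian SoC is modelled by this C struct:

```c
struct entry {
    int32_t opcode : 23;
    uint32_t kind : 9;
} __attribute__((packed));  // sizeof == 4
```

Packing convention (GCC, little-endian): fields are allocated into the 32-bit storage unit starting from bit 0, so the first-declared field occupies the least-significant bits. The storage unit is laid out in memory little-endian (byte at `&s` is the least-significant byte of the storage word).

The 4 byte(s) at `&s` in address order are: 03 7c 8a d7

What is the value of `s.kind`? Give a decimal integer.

[0]=0x03 [1]=0x7c [2]=0x8a [3]=0xd7 (little-endian) → word 0xd78a7c03
opcode [0+:23] = (word>>0) & 0x7fffff = 687107
kind [23+:9] = (word>>23) & 0x1ff = 431  ←

431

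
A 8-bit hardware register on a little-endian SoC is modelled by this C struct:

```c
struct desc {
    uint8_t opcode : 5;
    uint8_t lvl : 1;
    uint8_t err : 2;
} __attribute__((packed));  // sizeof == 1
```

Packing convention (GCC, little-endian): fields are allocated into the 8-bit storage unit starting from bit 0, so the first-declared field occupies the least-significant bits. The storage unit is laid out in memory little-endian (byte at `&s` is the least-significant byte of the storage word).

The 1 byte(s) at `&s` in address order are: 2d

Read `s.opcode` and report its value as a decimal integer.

13

[0]=0x2d (little-endian) → word 0x2d
opcode [0+:5] = (word>>0) & 0x1f = 13  ←
lvl [5+:1] = (word>>5) & 0x1 = 1
err [6+:2] = (word>>6) & 0x3 = 0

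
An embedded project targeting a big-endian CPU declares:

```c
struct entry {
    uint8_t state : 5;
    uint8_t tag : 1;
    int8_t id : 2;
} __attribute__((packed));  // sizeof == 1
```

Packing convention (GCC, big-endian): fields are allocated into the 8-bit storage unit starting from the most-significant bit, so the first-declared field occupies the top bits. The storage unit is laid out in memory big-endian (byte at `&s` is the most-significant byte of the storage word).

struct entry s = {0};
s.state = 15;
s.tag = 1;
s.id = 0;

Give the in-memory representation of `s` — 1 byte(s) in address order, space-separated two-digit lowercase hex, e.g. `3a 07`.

[3+:5] state=15 & 0x1f = 0xf; word=0x78
[2+:1] tag=1 & 0x1 = 0x1; word=0x7c
[0+:2] id=0 & 0x3 = 0x0; word=0x7c
word = 0x7c → big-endian bytes:
  [0]=0x7c

7c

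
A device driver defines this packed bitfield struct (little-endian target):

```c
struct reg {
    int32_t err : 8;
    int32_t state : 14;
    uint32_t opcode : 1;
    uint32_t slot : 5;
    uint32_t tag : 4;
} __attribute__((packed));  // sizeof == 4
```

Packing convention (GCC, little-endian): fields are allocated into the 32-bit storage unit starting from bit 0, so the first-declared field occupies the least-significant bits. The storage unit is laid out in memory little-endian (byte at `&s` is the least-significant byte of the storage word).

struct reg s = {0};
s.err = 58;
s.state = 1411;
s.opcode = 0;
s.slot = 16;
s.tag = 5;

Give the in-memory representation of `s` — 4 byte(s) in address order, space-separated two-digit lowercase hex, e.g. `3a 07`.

err (8b) val=58 bits=0x3a at bit 0: 0x0000003a
state (14b) val=1411 bits=0x583 at bit 8: 0x0005833a
opcode (1b) val=0 bits=0x0 at bit 22: 0x0005833a
slot (5b) val=16 bits=0x10 at bit 23: 0x0805833a
tag (4b) val=5 bits=0x5 at bit 28: 0x5805833a
word = 0x5805833a → little-endian bytes:
  [0]=0x3a  [1]=0x83  [2]=0x05  [3]=0x58

3a 83 05 58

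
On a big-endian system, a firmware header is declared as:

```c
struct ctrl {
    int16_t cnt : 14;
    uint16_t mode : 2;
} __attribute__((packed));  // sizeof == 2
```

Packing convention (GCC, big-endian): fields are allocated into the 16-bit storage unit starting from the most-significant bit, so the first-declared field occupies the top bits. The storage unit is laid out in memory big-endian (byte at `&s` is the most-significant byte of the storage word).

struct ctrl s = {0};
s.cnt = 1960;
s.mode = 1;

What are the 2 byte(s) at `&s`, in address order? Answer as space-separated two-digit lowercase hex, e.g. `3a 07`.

1e a1

cnt:14 = 1960 → 0x7a8 << 2 → word 0x1ea0
mode:2 = 1 → 0x1 << 0 → word 0x1ea1
word = 0x1ea1 → big-endian bytes:
  [0]=0x1e  [1]=0xa1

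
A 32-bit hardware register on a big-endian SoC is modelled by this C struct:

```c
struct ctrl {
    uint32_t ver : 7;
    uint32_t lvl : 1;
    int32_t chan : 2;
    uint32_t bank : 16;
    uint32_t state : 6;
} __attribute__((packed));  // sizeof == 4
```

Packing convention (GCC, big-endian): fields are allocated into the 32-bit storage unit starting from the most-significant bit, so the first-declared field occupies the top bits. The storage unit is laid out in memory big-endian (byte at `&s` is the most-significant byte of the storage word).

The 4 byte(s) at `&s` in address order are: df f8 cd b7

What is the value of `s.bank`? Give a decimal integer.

58166

[0]=0xdf [1]=0xf8 [2]=0xcd [3]=0xb7 (big-endian) → word 0xdff8cdb7
ver:7 @ bit 25 → (0xdff8cdb7>>25)&0x7f = 0x6f
lvl:1 @ bit 24 → (0xdff8cdb7>>24)&0x1 = 0x1
chan:2 @ bit 22 → (0xdff8cdb7>>22)&0x3 = 0x3
bank:16 @ bit 6 → (0xdff8cdb7>>6)&0xffff = 0xe336  ←
state:6 @ bit 0 → (0xdff8cdb7>>0)&0x3f = 0x37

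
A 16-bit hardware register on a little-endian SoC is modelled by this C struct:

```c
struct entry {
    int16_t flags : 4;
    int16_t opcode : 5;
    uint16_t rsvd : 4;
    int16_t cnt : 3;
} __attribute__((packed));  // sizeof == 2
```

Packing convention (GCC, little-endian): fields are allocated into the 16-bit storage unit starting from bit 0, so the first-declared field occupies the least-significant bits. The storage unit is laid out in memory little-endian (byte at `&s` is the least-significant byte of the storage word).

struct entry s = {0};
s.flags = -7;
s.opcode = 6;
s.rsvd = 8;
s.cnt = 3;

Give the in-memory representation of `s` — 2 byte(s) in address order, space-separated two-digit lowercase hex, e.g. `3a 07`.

[0+:4] flags=-7 & 0xf = 0x9; word=0x0009
[4+:5] opcode=6 & 0x1f = 0x6; word=0x0069
[9+:4] rsvd=8 & 0xf = 0x8; word=0x1069
[13+:3] cnt=3 & 0x7 = 0x3; word=0x7069
word = 0x7069 → little-endian bytes:
  [0]=0x69  [1]=0x70

69 70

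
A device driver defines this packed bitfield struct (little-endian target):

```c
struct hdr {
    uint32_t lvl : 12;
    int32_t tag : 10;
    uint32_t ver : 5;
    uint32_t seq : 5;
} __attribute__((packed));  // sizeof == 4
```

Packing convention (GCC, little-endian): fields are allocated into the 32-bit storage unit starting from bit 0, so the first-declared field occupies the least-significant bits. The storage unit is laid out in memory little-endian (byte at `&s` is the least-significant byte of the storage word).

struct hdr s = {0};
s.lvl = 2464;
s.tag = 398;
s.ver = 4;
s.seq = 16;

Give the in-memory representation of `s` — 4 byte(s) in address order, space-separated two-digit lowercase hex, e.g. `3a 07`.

lvl (12b) val=2464 bits=0x9a0 at bit 0: 0x000009a0
tag (10b) val=398 bits=0x18e at bit 12: 0x0018e9a0
ver (5b) val=4 bits=0x4 at bit 22: 0x0118e9a0
seq (5b) val=16 bits=0x10 at bit 27: 0x8118e9a0
word = 0x8118e9a0 → little-endian bytes:
  [0]=0xa0  [1]=0xe9  [2]=0x18  [3]=0x81

a0 e9 18 81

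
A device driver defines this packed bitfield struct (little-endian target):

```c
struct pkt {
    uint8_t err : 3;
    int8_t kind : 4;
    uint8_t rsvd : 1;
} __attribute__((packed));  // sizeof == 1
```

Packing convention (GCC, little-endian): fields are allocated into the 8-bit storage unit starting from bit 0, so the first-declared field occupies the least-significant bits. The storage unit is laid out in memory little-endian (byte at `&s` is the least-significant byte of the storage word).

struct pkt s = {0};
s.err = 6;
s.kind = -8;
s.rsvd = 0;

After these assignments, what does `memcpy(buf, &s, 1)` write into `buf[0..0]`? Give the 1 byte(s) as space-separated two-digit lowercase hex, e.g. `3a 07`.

[0+:3] err=6 & 0x7 = 0x6; word=0x06
[3+:4] kind=-8 & 0xf = 0x8; word=0x46
[7+:1] rsvd=0 & 0x1 = 0x0; word=0x46
word = 0x46 → little-endian bytes:
  [0]=0x46

46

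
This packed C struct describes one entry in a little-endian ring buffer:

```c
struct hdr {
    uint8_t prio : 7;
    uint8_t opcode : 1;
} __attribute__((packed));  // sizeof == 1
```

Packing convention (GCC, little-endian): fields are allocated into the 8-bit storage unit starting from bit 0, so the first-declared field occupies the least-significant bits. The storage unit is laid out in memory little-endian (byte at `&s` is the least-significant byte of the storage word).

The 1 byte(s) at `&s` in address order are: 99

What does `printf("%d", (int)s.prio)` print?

25

[0]=0x99 (little-endian) → word 0x99
prio:7 @ bit 0 → (0x99>>0)&0x7f = 0x19  ←
opcode:1 @ bit 7 → (0x99>>7)&0x1 = 0x1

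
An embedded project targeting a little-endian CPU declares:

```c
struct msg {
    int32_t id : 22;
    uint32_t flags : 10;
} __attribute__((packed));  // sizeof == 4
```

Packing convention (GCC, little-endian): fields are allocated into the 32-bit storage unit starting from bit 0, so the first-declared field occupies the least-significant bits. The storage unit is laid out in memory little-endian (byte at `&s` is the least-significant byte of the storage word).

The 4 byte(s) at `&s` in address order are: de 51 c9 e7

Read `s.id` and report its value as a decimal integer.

610782

[0]=0xde [1]=0x51 [2]=0xc9 [3]=0xe7 (little-endian) → word 0xe7c951de
id [0+:22] = (word>>0) & 0x3fffff = 610782  ←
flags [22+:10] = (word>>22) & 0x3ff = 927
id signed 22b, MSB=0: value = 610782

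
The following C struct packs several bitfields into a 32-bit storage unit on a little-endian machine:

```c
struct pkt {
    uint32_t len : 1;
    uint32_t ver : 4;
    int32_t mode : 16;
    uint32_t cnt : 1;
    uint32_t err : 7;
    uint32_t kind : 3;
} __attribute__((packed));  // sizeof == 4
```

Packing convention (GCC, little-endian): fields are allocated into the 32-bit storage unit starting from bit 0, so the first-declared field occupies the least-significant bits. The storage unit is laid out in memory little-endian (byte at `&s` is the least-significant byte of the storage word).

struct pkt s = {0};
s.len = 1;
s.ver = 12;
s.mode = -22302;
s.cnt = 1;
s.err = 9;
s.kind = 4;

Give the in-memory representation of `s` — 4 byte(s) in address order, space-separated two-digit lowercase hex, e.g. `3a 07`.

[0+:1] len=1 & 0x1 = 0x1; word=0x00000001
[1+:4] ver=12 & 0xf = 0xc; word=0x00000019
[5+:16] mode=-22302 & 0xffff = 0xa8e2; word=0x00151c59
[21+:1] cnt=1 & 0x1 = 0x1; word=0x00351c59
[22+:7] err=9 & 0x7f = 0x9; word=0x02751c59
[29+:3] kind=4 & 0x7 = 0x4; word=0x82751c59
word = 0x82751c59 → little-endian bytes:
  [0]=0x59  [1]=0x1c  [2]=0x75  [3]=0x82

59 1c 75 82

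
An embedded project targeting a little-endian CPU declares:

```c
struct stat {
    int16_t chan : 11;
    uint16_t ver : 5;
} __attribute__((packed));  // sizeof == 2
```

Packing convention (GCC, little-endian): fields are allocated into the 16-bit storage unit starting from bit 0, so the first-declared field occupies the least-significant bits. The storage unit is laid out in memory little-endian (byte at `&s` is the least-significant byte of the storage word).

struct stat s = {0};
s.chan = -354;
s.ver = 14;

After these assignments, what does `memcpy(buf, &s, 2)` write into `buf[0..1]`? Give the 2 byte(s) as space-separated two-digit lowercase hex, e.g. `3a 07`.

9e 76

[0+:11] chan=-354 & 0x7ff = 0x69e; word=0x069e
[11+:5] ver=14 & 0x1f = 0xe; word=0x769e
word = 0x769e → little-endian bytes:
  [0]=0x9e  [1]=0x76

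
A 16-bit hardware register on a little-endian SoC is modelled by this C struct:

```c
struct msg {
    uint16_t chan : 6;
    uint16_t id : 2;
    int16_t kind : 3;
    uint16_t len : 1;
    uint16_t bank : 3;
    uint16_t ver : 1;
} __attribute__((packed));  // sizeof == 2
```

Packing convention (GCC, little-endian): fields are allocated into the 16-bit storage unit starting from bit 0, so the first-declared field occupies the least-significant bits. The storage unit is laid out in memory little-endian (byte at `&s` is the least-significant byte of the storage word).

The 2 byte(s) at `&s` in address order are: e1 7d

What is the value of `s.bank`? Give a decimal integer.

7

[0]=0xe1 [1]=0x7d (little-endian) → word 0x7de1
chan:6 @ bit 0 → (0x7de1>>0)&0x3f = 0x21
id:2 @ bit 6 → (0x7de1>>6)&0x3 = 0x3
kind:3 @ bit 8 → (0x7de1>>8)&0x7 = 0x5
len:1 @ bit 11 → (0x7de1>>11)&0x1 = 0x1
bank:3 @ bit 12 → (0x7de1>>12)&0x7 = 0x7  ←
ver:1 @ bit 15 → (0x7de1>>15)&0x1 = 0x0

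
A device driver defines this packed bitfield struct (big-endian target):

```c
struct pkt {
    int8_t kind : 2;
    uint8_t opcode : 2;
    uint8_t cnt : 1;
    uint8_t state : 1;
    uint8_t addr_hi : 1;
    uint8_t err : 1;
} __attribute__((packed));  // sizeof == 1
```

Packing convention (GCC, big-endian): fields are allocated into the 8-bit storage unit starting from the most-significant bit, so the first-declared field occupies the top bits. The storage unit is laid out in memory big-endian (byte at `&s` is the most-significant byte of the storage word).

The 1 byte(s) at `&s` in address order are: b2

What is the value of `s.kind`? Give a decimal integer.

[0]=0xb2 (big-endian) → word 0xb2
kind:2 @ bit 6 → (0xb2>>6)&0x3 = 0x2  ←
opcode:2 @ bit 4 → (0xb2>>4)&0x3 = 0x3
cnt:1 @ bit 3 → (0xb2>>3)&0x1 = 0x0
state:1 @ bit 2 → (0xb2>>2)&0x1 = 0x0
addr_hi:1 @ bit 1 → (0xb2>>1)&0x1 = 0x1
err:1 @ bit 0 → (0xb2>>0)&0x1 = 0x0
kind signed 2b, MSB=1: 2 - 4 = -2

-2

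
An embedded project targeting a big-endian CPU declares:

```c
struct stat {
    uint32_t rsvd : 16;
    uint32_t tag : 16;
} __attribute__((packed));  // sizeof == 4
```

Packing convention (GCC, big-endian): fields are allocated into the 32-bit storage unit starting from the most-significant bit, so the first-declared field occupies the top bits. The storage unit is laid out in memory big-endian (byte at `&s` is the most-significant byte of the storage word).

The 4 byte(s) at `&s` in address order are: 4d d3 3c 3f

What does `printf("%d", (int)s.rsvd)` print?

[0]=0x4d [1]=0xd3 [2]=0x3c [3]=0x3f (big-endian) → word 0x4dd33c3f
rsvd [16+:16] = (word>>16) & 0xffff = 19923  ←
tag [0+:16] = (word>>0) & 0xffff = 15423

19923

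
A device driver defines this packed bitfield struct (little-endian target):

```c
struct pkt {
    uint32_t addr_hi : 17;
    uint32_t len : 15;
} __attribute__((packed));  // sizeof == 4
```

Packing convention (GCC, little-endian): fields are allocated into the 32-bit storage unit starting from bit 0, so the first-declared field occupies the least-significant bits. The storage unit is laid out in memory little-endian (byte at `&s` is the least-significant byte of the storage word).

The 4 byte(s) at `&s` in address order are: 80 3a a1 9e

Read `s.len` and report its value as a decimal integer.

[0]=0x80 [1]=0x3a [2]=0xa1 [3]=0x9e (little-endian) → word 0x9ea13a80
addr_hi [0+:17] = (word>>0) & 0x1ffff = 80512
len [17+:15] = (word>>17) & 0x7fff = 20304  ←

20304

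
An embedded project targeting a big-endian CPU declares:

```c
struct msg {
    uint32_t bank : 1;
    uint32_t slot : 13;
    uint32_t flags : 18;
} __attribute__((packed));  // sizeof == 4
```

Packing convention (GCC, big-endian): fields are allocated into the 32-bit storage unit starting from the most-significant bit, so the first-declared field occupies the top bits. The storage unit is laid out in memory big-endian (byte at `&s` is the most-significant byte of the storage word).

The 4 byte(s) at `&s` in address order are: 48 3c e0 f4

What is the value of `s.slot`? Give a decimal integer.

[0]=0x48 [1]=0x3c [2]=0xe0 [3]=0xf4 (big-endian) → word 0x483ce0f4
bank [31+:1] = (word>>31) & 0x1 = 0
slot [18+:13] = (word>>18) & 0x1fff = 4623  ←
flags [0+:18] = (word>>0) & 0x3ffff = 57588

4623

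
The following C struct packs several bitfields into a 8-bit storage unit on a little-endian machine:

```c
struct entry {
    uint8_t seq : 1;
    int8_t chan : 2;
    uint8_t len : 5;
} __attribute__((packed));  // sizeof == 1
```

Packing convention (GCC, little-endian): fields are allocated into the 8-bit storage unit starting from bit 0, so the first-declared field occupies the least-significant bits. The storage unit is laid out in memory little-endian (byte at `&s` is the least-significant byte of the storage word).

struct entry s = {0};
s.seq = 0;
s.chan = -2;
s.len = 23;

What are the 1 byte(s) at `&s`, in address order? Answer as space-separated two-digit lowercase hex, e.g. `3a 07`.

seq:1 = 0 → 0x0 << 0 → word 0x00
chan:2 = -2 → 0x2 << 1 → word 0x04
len:5 = 23 → 0x17 << 3 → word 0xbc
word = 0xbc → little-endian bytes:
  [0]=0xbc

bc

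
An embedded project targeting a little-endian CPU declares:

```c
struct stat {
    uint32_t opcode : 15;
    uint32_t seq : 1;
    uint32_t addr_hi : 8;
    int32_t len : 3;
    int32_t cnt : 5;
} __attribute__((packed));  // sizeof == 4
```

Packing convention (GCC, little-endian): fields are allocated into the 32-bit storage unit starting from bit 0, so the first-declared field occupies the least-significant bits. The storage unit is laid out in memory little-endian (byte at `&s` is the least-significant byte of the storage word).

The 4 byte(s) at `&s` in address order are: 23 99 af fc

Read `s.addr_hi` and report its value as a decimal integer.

[0]=0x23 [1]=0x99 [2]=0xaf [3]=0xfc (little-endian) → word 0xfcaf9923
opcode:15 @ bit 0 → (0xfcaf9923>>0)&0x7fff = 0x1923
seq:1 @ bit 15 → (0xfcaf9923>>15)&0x1 = 0x1
addr_hi:8 @ bit 16 → (0xfcaf9923>>16)&0xff = 0xaf  ←
len:3 @ bit 24 → (0xfcaf9923>>24)&0x7 = 0x4
cnt:5 @ bit 27 → (0xfcaf9923>>27)&0x1f = 0x1f

175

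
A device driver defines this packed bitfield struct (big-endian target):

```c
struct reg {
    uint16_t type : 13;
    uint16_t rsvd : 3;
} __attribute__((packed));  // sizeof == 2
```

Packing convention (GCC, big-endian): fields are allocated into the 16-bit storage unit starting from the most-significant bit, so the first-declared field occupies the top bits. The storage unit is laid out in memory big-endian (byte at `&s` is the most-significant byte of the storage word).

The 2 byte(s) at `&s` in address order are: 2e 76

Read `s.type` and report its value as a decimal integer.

1486

[0]=0x2e [1]=0x76 (big-endian) → word 0x2e76
type:13 @ bit 3 → (0x2e76>>3)&0x1fff = 0x5ce  ←
rsvd:3 @ bit 0 → (0x2e76>>0)&0x7 = 0x6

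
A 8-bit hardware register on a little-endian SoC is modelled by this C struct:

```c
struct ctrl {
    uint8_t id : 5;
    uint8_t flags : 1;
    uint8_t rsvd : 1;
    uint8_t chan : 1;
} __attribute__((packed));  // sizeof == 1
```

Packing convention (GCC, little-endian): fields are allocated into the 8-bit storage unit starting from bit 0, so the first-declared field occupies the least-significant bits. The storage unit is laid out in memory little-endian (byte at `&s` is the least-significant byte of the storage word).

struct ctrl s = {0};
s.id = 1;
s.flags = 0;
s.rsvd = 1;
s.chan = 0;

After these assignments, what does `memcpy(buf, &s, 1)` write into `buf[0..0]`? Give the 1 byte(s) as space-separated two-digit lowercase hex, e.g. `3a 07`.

id:5 = 1 → 0x1 << 0 → word 0x01
flags:1 = 0 → 0x0 << 5 → word 0x01
rsvd:1 = 1 → 0x1 << 6 → word 0x41
chan:1 = 0 → 0x0 << 7 → word 0x41
word = 0x41 → little-endian bytes:
  [0]=0x41

41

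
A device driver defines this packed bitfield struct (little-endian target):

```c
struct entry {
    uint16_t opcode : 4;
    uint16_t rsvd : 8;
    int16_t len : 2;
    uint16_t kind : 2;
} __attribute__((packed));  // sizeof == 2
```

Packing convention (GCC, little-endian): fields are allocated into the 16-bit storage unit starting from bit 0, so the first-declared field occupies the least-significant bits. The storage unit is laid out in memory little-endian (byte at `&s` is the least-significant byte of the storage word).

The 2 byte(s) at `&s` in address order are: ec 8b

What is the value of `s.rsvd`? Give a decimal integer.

190

[0]=0xec [1]=0x8b (little-endian) → word 0x8bec
opcode [0+:4] = (word>>0) & 0xf = 12
rsvd [4+:8] = (word>>4) & 0xff = 190  ←
len [12+:2] = (word>>12) & 0x3 = 0
kind [14+:2] = (word>>14) & 0x3 = 2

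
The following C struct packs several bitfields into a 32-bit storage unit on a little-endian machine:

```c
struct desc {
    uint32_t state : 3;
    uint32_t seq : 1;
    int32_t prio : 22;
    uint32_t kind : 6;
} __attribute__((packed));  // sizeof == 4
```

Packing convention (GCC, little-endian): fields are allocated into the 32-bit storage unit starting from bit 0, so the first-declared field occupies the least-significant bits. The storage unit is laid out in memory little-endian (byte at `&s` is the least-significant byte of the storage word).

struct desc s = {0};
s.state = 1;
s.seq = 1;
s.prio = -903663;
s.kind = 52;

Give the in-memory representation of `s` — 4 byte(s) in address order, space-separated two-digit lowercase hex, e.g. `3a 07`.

19 61 23 d3

state:3 = 1 → 0x1 << 0 → word 0x00000001
seq:1 = 1 → 0x1 << 3 → word 0x00000009
prio:22 = -903663 → 0x323611 << 4 → word 0x03236119
kind:6 = 52 → 0x34 << 26 → word 0xd3236119
word = 0xd3236119 → little-endian bytes:
  [0]=0x19  [1]=0x61  [2]=0x23  [3]=0xd3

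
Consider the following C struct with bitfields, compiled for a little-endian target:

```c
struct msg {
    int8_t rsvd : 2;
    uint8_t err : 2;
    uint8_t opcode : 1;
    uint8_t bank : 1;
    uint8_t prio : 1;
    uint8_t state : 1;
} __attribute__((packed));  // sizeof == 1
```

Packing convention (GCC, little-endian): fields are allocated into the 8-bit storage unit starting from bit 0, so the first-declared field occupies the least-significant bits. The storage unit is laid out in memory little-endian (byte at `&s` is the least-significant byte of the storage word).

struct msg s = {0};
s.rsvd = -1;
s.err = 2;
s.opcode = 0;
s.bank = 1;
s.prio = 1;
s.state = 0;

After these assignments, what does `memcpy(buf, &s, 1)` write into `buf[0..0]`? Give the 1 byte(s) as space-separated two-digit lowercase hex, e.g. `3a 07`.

6b

[0+:2] rsvd=-1 & 0x3 = 0x3; word=0x03
[2+:2] err=2 & 0x3 = 0x2; word=0x0b
[4+:1] opcode=0 & 0x1 = 0x0; word=0x0b
[5+:1] bank=1 & 0x1 = 0x1; word=0x2b
[6+:1] prio=1 & 0x1 = 0x1; word=0x6b
[7+:1] state=0 & 0x1 = 0x0; word=0x6b
word = 0x6b → little-endian bytes:
  [0]=0x6b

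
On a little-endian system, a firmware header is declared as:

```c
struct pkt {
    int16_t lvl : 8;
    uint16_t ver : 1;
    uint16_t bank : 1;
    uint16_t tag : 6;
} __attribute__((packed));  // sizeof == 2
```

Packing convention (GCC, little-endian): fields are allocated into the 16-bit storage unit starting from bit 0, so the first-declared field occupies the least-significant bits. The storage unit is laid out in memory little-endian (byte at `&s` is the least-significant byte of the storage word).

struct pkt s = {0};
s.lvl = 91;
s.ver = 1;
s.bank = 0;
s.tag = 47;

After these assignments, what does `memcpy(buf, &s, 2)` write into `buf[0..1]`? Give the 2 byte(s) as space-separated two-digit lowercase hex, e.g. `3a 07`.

lvl (8b) val=91 bits=0x5b at bit 0: 0x005b
ver (1b) val=1 bits=0x1 at bit 8: 0x015b
bank (1b) val=0 bits=0x0 at bit 9: 0x015b
tag (6b) val=47 bits=0x2f at bit 10: 0xbd5b
word = 0xbd5b → little-endian bytes:
  [0]=0x5b  [1]=0xbd

5b bd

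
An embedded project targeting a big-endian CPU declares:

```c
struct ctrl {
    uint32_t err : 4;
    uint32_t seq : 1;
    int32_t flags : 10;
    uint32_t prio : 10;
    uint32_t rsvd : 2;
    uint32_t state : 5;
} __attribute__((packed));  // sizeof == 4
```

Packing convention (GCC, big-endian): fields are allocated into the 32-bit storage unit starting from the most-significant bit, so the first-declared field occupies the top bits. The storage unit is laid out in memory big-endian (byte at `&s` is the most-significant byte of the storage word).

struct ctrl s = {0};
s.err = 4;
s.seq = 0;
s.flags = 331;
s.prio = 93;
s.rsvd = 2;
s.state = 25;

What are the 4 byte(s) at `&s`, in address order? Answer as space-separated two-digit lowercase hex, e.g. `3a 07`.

err (4b) val=4 bits=0x4 at bit 28: 0x40000000
seq (1b) val=0 bits=0x0 at bit 27: 0x40000000
flags (10b) val=331 bits=0x14b at bit 17: 0x42960000
prio (10b) val=93 bits=0x5d at bit 7: 0x42962e80
rsvd (2b) val=2 bits=0x2 at bit 5: 0x42962ec0
state (5b) val=25 bits=0x19 at bit 0: 0x42962ed9
word = 0x42962ed9 → big-endian bytes:
  [0]=0x42  [1]=0x96  [2]=0x2e  [3]=0xd9

42 96 2e d9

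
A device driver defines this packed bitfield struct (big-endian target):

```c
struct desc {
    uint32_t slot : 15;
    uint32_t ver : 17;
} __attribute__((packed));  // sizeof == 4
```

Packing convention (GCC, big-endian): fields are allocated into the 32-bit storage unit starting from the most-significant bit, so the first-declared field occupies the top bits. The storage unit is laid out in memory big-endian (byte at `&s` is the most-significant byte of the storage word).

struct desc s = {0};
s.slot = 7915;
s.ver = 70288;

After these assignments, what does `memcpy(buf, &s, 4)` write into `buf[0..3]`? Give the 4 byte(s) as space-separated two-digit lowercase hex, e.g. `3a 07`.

[17+:15] slot=7915 & 0x7fff = 0x1eeb; word=0x3dd60000
[0+:17] ver=70288 & 0x1ffff = 0x11290; word=0x3dd71290
word = 0x3dd71290 → big-endian bytes:
  [0]=0x3d  [1]=0xd7  [2]=0x12  [3]=0x90

3d d7 12 90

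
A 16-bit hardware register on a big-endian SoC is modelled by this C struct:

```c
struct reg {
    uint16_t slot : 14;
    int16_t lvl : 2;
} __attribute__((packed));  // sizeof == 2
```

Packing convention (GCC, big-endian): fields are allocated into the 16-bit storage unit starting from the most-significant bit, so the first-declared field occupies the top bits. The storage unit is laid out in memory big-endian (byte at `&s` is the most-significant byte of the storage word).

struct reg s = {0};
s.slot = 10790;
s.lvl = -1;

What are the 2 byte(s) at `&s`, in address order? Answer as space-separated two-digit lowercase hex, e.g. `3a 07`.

a8 9b

slot:14 = 10790 → 0x2a26 << 2 → word 0xa898
lvl:2 = -1 → 0x3 << 0 → word 0xa89b
word = 0xa89b → big-endian bytes:
  [0]=0xa8  [1]=0x9b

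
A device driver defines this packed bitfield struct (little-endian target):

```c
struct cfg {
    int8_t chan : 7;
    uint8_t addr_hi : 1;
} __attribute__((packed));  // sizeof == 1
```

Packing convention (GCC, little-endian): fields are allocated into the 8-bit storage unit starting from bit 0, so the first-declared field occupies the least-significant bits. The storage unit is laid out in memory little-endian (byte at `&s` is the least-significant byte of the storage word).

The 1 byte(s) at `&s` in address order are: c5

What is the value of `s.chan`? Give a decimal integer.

-59

[0]=0xc5 (little-endian) → word 0xc5
chan:7 @ bit 0 → (0xc5>>0)&0x7f = 0x45  ←
addr_hi:1 @ bit 7 → (0xc5>>7)&0x1 = 0x1
chan signed 7b, MSB=1: 69 - 128 = -59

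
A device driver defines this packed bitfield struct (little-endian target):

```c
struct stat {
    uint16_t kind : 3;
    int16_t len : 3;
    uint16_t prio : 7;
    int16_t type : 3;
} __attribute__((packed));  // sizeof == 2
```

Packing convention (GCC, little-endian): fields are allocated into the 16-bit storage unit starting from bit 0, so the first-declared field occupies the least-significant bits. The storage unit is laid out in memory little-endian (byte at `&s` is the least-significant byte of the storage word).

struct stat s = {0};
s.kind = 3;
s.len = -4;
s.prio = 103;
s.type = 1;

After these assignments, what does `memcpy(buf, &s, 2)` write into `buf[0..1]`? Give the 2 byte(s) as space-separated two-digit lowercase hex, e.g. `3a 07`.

[0+:3] kind=3 & 0x7 = 0x3; word=0x0003
[3+:3] len=-4 & 0x7 = 0x4; word=0x0023
[6+:7] prio=103 & 0x7f = 0x67; word=0x19e3
[13+:3] type=1 & 0x7 = 0x1; word=0x39e3
word = 0x39e3 → little-endian bytes:
  [0]=0xe3  [1]=0x39

e3 39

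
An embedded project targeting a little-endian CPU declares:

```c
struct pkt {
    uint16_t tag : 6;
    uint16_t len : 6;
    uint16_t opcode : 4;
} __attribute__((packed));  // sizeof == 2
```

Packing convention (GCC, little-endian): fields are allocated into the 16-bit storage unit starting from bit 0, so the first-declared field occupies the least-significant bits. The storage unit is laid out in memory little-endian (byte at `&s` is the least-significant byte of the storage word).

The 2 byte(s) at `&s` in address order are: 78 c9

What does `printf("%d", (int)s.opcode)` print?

12

[0]=0x78 [1]=0xc9 (little-endian) → word 0xc978
tag:6 @ bit 0 → (0xc978>>0)&0x3f = 0x38
len:6 @ bit 6 → (0xc978>>6)&0x3f = 0x25
opcode:4 @ bit 12 → (0xc978>>12)&0xf = 0xc  ←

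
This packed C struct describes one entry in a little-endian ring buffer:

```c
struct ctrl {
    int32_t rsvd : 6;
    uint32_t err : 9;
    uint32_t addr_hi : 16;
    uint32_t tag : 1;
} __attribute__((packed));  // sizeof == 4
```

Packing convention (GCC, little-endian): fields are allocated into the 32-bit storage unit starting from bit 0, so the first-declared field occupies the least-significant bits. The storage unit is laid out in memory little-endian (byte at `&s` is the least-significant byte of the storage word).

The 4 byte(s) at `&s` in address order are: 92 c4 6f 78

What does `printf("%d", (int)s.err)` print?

274

[0]=0x92 [1]=0xc4 [2]=0x6f [3]=0x78 (little-endian) → word 0x786fc492
rsvd [0+:6] = (word>>0) & 0x3f = 18
err [6+:9] = (word>>6) & 0x1ff = 274  ←
addr_hi [15+:16] = (word>>15) & 0xffff = 61663
tag [31+:1] = (word>>31) & 0x1 = 0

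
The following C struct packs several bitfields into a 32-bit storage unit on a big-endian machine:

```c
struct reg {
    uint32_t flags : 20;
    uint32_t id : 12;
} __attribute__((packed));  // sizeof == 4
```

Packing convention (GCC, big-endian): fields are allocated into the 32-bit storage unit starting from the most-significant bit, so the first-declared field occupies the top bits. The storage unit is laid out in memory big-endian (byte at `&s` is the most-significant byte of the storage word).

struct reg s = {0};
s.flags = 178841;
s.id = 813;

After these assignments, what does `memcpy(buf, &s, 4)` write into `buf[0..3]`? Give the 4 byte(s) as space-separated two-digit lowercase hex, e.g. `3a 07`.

2b a9 93 2d

flags (20b) val=178841 bits=0x2ba99 at bit 12: 0x2ba99000
id (12b) val=813 bits=0x32d at bit 0: 0x2ba9932d
word = 0x2ba9932d → big-endian bytes:
  [0]=0x2b  [1]=0xa9  [2]=0x93  [3]=0x2d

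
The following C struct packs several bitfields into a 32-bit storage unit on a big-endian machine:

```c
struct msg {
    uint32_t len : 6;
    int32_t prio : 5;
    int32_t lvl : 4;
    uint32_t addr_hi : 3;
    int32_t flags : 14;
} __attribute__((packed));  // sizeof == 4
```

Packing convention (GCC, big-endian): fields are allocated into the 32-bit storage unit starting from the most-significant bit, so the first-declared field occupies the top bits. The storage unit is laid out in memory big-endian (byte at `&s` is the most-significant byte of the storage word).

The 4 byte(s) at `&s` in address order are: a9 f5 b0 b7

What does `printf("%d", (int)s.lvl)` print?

[0]=0xa9 [1]=0xf5 [2]=0xb0 [3]=0xb7 (big-endian) → word 0xa9f5b0b7
len:6 @ bit 26 → (0xa9f5b0b7>>26)&0x3f = 0x2a
prio:5 @ bit 21 → (0xa9f5b0b7>>21)&0x1f = 0xf
lvl:4 @ bit 17 → (0xa9f5b0b7>>17)&0xf = 0xa  ←
addr_hi:3 @ bit 14 → (0xa9f5b0b7>>14)&0x7 = 0x6
flags:14 @ bit 0 → (0xa9f5b0b7>>0)&0x3fff = 0x30b7
lvl signed 4b, MSB=1: 10 - 16 = -6

-6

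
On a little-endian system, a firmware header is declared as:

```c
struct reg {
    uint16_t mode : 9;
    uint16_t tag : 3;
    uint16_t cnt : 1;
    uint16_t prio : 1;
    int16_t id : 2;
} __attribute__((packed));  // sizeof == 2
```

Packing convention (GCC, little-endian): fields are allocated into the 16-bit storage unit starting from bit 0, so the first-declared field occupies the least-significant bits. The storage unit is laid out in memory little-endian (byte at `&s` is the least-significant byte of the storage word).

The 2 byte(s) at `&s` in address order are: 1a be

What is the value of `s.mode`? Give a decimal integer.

26

[0]=0x1a [1]=0xbe (little-endian) → word 0xbe1a
mode [0+:9] = (word>>0) & 0x1ff = 26  ←
tag [9+:3] = (word>>9) & 0x7 = 7
cnt [12+:1] = (word>>12) & 0x1 = 1
prio [13+:1] = (word>>13) & 0x1 = 1
id [14+:2] = (word>>14) & 0x3 = 2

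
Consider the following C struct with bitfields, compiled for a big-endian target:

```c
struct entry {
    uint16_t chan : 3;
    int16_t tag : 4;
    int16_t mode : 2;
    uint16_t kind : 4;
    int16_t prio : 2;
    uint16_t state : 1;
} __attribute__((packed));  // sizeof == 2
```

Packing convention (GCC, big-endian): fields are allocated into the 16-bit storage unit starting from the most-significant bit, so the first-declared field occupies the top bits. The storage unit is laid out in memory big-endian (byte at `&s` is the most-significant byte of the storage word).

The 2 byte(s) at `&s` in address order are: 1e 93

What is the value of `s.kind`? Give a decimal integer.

[0]=0x1e [1]=0x93 (big-endian) → word 0x1e93
chan:3 @ bit 13 → (0x1e93>>13)&0x7 = 0x0
tag:4 @ bit 9 → (0x1e93>>9)&0xf = 0xf
mode:2 @ bit 7 → (0x1e93>>7)&0x3 = 0x1
kind:4 @ bit 3 → (0x1e93>>3)&0xf = 0x2  ←
prio:2 @ bit 1 → (0x1e93>>1)&0x3 = 0x1
state:1 @ bit 0 → (0x1e93>>0)&0x1 = 0x1

2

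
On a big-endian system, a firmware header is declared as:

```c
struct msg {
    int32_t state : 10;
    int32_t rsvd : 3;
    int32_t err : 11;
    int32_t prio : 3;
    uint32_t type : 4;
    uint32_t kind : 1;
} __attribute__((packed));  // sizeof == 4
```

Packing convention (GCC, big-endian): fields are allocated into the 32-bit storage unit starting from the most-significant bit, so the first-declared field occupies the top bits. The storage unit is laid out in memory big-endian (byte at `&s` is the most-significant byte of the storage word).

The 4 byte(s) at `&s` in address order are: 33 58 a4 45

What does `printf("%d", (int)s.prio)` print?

2

[0]=0x33 [1]=0x58 [2]=0xa4 [3]=0x45 (big-endian) → word 0x3358a445
state [22+:10] = (word>>22) & 0x3ff = 205
rsvd [19+:3] = (word>>19) & 0x7 = 3
err [8+:11] = (word>>8) & 0x7ff = 164
prio [5+:3] = (word>>5) & 0x7 = 2  ←
type [1+:4] = (word>>1) & 0xf = 2
kind [0+:1] = (word>>0) & 0x1 = 1
prio signed 3b, MSB=0: value = 2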